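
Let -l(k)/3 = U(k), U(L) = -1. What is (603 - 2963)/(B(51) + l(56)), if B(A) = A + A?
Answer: -472/21 ≈ -22.476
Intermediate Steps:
B(A) = 2*A
l(k) = 3 (l(k) = -3*(-1) = 3)
(603 - 2963)/(B(51) + l(56)) = (603 - 2963)/(2*51 + 3) = -2360/(102 + 3) = -2360/105 = -2360*1/105 = -472/21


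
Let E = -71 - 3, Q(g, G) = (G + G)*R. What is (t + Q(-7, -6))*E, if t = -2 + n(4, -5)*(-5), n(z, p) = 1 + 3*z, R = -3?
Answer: 2294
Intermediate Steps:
Q(g, G) = -6*G (Q(g, G) = (G + G)*(-3) = (2*G)*(-3) = -6*G)
t = -67 (t = -2 + (1 + 3*4)*(-5) = -2 + (1 + 12)*(-5) = -2 + 13*(-5) = -2 - 65 = -67)
E = -74
(t + Q(-7, -6))*E = (-67 - 6*(-6))*(-74) = (-67 + 36)*(-74) = -31*(-74) = 2294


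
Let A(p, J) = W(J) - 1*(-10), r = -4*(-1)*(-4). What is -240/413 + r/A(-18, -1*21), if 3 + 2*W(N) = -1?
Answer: -1066/413 ≈ -2.5811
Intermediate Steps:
W(N) = -2 (W(N) = -3/2 + (½)*(-1) = -3/2 - ½ = -2)
r = -16 (r = 4*(-4) = -16)
A(p, J) = 8 (A(p, J) = -2 - 1*(-10) = -2 + 10 = 8)
-240/413 + r/A(-18, -1*21) = -240/413 - 16/8 = -240*1/413 - 16*⅛ = -240/413 - 2 = -1066/413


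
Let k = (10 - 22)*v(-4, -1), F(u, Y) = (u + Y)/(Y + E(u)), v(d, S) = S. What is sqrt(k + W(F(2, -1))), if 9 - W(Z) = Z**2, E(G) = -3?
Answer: sqrt(335)/4 ≈ 4.5758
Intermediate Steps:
F(u, Y) = (Y + u)/(-3 + Y) (F(u, Y) = (u + Y)/(Y - 3) = (Y + u)/(-3 + Y))
W(Z) = 9 - Z**2
k = 12 (k = (10 - 22)*(-1) = -12*(-1) = 12)
sqrt(k + W(F(2, -1))) = sqrt(12 + (9 - ((-1 + 2)/(-3 - 1))**2)) = sqrt(12 + (9 - (1/(-4))**2)) = sqrt(12 + (9 - (-1/4*1)**2)) = sqrt(12 + (9 - (-1/4)**2)) = sqrt(12 + (9 - 1*1/16)) = sqrt(12 + (9 - 1/16)) = sqrt(12 + 143/16) = sqrt(335/16) = sqrt(335)/4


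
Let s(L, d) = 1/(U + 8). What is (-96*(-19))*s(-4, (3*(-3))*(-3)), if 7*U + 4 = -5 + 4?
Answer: 4256/17 ≈ 250.35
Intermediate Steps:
U = -5/7 (U = -4/7 + (-5 + 4)/7 = -4/7 + (1/7)*(-1) = -4/7 - 1/7 = -5/7 ≈ -0.71429)
s(L, d) = 7/51 (s(L, d) = 1/(-5/7 + 8) = 1/(51/7) = 7/51)
(-96*(-19))*s(-4, (3*(-3))*(-3)) = -96*(-19)*(7/51) = 1824*(7/51) = 4256/17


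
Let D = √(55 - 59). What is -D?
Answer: -2*I ≈ -2.0*I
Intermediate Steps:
D = 2*I (D = √(-4) = 2*I ≈ 2.0*I)
-D = -2*I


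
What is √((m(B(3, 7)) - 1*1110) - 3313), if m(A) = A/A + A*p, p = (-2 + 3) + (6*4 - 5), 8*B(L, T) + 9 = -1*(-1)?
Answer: I*√4442 ≈ 66.648*I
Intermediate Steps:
B(L, T) = -1 (B(L, T) = -9/8 + (-1*(-1))/8 = -9/8 + (⅛)*1 = -9/8 + ⅛ = -1)
p = 20 (p = 1 + (24 - 5) = 1 + 19 = 20)
m(A) = 1 + 20*A (m(A) = A/A + A*20 = 1 + 20*A)
√((m(B(3, 7)) - 1*1110) - 3313) = √(((1 + 20*(-1)) - 1*1110) - 3313) = √(((1 - 20) - 1110) - 3313) = √((-19 - 1110) - 3313) = √(-1129 - 3313) = √(-4442) = I*√4442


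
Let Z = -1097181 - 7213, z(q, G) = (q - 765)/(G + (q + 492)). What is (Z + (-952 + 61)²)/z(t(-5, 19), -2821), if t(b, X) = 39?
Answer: -355537385/363 ≈ -9.7944e+5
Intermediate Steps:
z(q, G) = (-765 + q)/(492 + G + q) (z(q, G) = (-765 + q)/(G + (492 + q)) = (-765 + q)/(492 + G + q))
Z = -1104394
(Z + (-952 + 61)²)/z(t(-5, 19), -2821) = (-1104394 + (-952 + 61)²)/(((-765 + 39)/(492 - 2821 + 39))) = (-1104394 + (-891)²)/((-726/(-2290))) = (-1104394 + 793881)/((-1/2290*(-726))) = -310513/363/1145 = -310513*1145/363 = -355537385/363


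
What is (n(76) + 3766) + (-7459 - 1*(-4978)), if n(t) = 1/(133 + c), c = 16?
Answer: 191466/149 ≈ 1285.0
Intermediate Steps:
n(t) = 1/149 (n(t) = 1/(133 + 16) = 1/149)
(n(76) + 3766) + (-7459 - 1*(-4978)) = (1/149 + 3766) + (-7459 - 1*(-4978)) = 561135/149 + (-7459 + 4978) = 561135/149 - 2481 = 191466/149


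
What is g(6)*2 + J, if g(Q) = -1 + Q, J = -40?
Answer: -30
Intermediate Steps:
g(6)*2 + J = (-1 + 6)*2 - 40 = 5*2 - 40 = 10 - 40 = -30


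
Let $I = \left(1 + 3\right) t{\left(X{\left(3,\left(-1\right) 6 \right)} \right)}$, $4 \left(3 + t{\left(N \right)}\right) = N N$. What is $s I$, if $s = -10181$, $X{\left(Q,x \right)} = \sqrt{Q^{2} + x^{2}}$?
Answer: $-335973$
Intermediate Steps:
$t{\left(N \right)} = -3 + \frac{N^{2}}{4}$ ($t{\left(N \right)} = -3 + \frac{N N}{4} = -3 + \frac{N^{2}}{4}$)
$I = 33$ ($I = \left(1 + 3\right) \left(-3 + \frac{\left(\sqrt{3^{2} + \left(\left(-1\right) 6\right)^{2}}\right)^{2}}{4}\right) = 4 \left(-3 + \frac{\left(\sqrt{9 + \left(-6\right)^{2}}\right)^{2}}{4}\right) = 4 \left(-3 + \frac{\left(\sqrt{9 + 36}\right)^{2}}{4}\right) = 4 \left(-3 + \frac{\left(\sqrt{45}\right)^{2}}{4}\right) = 4 \left(-3 + \frac{\left(3 \sqrt{5}\right)^{2}}{4}\right) = 4 \left(-3 + \frac{1}{4} \cdot 45\right) = 4 \left(-3 + \frac{45}{4}\right) = 4 \cdot \frac{33}{4} = 33$)
$s I = \left(-10181\right) 33 = -335973$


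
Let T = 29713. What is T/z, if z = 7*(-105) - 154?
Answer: -29713/889 ≈ -33.423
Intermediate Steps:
z = -889 (z = -735 - 154 = -889)
T/z = 29713/(-889) = 29713*(-1/889) = -29713/889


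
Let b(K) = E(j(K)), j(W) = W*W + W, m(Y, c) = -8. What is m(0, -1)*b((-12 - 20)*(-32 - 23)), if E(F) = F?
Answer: -24794880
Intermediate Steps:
j(W) = W + W² (j(W) = W² + W = W + W²)
b(K) = K*(1 + K)
m(0, -1)*b((-12 - 20)*(-32 - 23)) = -8*(-12 - 20)*(-32 - 23)*(1 + (-12 - 20)*(-32 - 23)) = -8*(-32*(-55))*(1 - 32*(-55)) = -14080*(1 + 1760) = -14080*1761 = -8*3099360 = -24794880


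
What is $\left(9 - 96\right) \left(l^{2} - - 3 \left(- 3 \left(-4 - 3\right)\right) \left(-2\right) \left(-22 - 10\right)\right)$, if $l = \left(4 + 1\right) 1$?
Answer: $-352959$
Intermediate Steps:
$l = 5$ ($l = 5 \cdot 1 = 5$)
$\left(9 - 96\right) \left(l^{2} - - 3 \left(- 3 \left(-4 - 3\right)\right) \left(-2\right) \left(-22 - 10\right)\right) = \left(9 - 96\right) \left(5^{2} - - 3 \left(- 3 \left(-4 - 3\right)\right) \left(-2\right) \left(-22 - 10\right)\right) = \left(9 - 96\right) \left(25 - - 3 \left(\left(-3\right) \left(-7\right)\right) \left(-2\right) \left(-32\right)\right) = - 87 \left(25 - \left(-3\right) 21 \left(-2\right) \left(-32\right)\right) = - 87 \left(25 - \left(-63\right) \left(-2\right) \left(-32\right)\right) = - 87 \left(25 - 126 \left(-32\right)\right) = - 87 \left(25 - -4032\right) = - 87 \left(25 + 4032\right) = \left(-87\right) 4057 = -352959$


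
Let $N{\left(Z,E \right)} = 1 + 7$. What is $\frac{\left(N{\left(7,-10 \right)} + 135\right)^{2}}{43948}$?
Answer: $\frac{20449}{43948} \approx 0.4653$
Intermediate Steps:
$N{\left(Z,E \right)} = 8$
$\frac{\left(N{\left(7,-10 \right)} + 135\right)^{2}}{43948} = \frac{\left(8 + 135\right)^{2}}{43948} = 143^{2} \cdot \frac{1}{43948} = 20449 \cdot \frac{1}{43948} = \frac{20449}{43948}$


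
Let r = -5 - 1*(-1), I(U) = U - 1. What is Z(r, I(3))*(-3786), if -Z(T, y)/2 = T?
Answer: -30288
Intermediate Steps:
I(U) = -1 + U
r = -4 (r = -5 + 1 = -4)
Z(T, y) = -2*T
Z(r, I(3))*(-3786) = -2*(-4)*(-3786) = 8*(-3786) = -30288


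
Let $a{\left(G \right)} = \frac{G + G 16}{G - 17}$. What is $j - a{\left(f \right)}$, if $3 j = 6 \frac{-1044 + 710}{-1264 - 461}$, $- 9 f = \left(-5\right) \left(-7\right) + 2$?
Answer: $- \frac{191621}{65550} \approx -2.9233$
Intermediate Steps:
$f = - \frac{37}{9}$ ($f = - \frac{\left(-5\right) \left(-7\right) + 2}{9} = - \frac{35 + 2}{9} = \left(- \frac{1}{9}\right) 37 = - \frac{37}{9} \approx -4.1111$)
$a{\left(G \right)} = \frac{17 G}{-17 + G}$ ($a{\left(G \right)} = \frac{G + 16 G}{-17 + G} = \frac{17 G}{-17 + G}$)
$j = \frac{668}{1725}$ ($j = \frac{6 \frac{-1044 + 710}{-1264 - 461}}{3} = \frac{6 \left(- \frac{334}{-1725}\right)}{3} = \frac{6 \left(\left(-334\right) \left(- \frac{1}{1725}\right)\right)}{3} = \frac{6 \cdot \frac{334}{1725}}{3} = \frac{1}{3} \cdot \frac{668}{575} = \frac{668}{1725} \approx 0.38725$)
$j - a{\left(f \right)} = \frac{668}{1725} - 17 \left(- \frac{37}{9}\right) \frac{1}{-17 - \frac{37}{9}} = \frac{668}{1725} - 17 \left(- \frac{37}{9}\right) \frac{1}{- \frac{190}{9}} = \frac{668}{1725} - 17 \left(- \frac{37}{9}\right) \left(- \frac{9}{190}\right) = \frac{668}{1725} - \frac{629}{190} = - \frac{191621}{65550}$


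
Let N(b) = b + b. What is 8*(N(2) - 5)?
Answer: -8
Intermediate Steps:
N(b) = 2*b
8*(N(2) - 5) = 8*(2*2 - 5) = 8*(4 - 5) = 8*(-1) = -8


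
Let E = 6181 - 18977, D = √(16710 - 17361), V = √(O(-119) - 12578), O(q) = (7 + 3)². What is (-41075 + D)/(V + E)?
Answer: (41075 - I*√651)/(12796 - I*√12478) ≈ 3.2098 + 0.026026*I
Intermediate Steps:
O(q) = 100 (O(q) = 10² = 100)
V = I*√12478 (V = √(100 - 12578) = √(-12478) = I*√12478 ≈ 111.7*I)
D = I*√651 (D = √(-651) = I*√651 ≈ 25.515*I)
E = -12796
(-41075 + D)/(V + E) = (-41075 + I*√651)/(I*√12478 - 12796) = (-41075 + I*√651)/(-12796 + I*√12478)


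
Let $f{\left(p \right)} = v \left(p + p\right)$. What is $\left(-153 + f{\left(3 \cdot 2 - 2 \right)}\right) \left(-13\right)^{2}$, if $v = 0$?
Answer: $-25857$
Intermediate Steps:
$f{\left(p \right)} = 0$ ($f{\left(p \right)} = 0 \left(p + p\right) = 0 \cdot 2 p = 0$)
$\left(-153 + f{\left(3 \cdot 2 - 2 \right)}\right) \left(-13\right)^{2} = \left(-153 + 0\right) \left(-13\right)^{2} = \left(-153\right) 169 = -25857$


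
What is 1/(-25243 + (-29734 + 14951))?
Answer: -1/40026 ≈ -2.4984e-5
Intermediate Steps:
1/(-25243 + (-29734 + 14951)) = 1/(-25243 - 14783) = 1/(-40026) = -1/40026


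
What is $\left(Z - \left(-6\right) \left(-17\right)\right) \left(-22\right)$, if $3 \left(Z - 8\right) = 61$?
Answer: $\frac{4862}{3} \approx 1620.7$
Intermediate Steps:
$Z = \frac{85}{3}$ ($Z = 8 + \frac{1}{3} \cdot 61 = 8 + \frac{61}{3} = \frac{85}{3} \approx 28.333$)
$\left(Z - \left(-6\right) \left(-17\right)\right) \left(-22\right) = \left(\frac{85}{3} - \left(-6\right) \left(-17\right)\right) \left(-22\right) = \left(\frac{85}{3} - 102\right) \left(-22\right) = \left(- \frac{221}{3}\right) \left(-22\right) = \frac{4862}{3}$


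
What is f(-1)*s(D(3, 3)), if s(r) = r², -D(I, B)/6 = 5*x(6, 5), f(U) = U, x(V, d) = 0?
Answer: 0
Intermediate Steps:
D(I, B) = 0 (D(I, B) = -30*0 = -6*0 = 0)
f(-1)*s(D(3, 3)) = -1*0² = -1*0 = 0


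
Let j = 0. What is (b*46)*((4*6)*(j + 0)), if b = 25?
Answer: 0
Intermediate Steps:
(b*46)*((4*6)*(j + 0)) = (25*46)*((4*6)*(0 + 0)) = 1150*(24*0) = 1150*0 = 0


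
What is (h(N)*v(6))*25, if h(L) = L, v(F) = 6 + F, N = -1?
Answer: -300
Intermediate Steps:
(h(N)*v(6))*25 = -(6 + 6)*25 = -1*12*25 = -12*25 = -300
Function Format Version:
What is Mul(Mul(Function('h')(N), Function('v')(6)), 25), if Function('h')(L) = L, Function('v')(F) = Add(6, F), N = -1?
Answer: -300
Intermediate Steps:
Mul(Mul(Function('h')(N), Function('v')(6)), 25) = Mul(Mul(-1, Add(6, 6)), 25) = Mul(Mul(-1, 12), 25) = Mul(-12, 25) = -300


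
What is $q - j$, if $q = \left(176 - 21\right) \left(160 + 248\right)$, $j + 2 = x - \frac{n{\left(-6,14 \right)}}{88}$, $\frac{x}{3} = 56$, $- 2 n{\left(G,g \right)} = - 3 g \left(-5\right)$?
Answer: $\frac{5550407}{88} \approx 63073.0$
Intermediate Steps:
$n{\left(G,g \right)} = - \frac{15 g}{2}$ ($n{\left(G,g \right)} = - \frac{- 3 g \left(-5\right)}{2} = - \frac{15 g}{2}$)
$x = 168$ ($x = 3 \cdot 56 = 168$)
$j = \frac{14713}{88}$ ($j = -2 + \left(168 - \frac{\left(- \frac{15}{2}\right) 14}{88}\right) = -2 + \left(168 - \left(-105\right) \frac{1}{88}\right) = -2 + \left(168 - - \frac{105}{88}\right) = -2 + \left(168 + \frac{105}{88}\right) = -2 + \frac{14889}{88} = \frac{14713}{88} \approx 167.19$)
$q = 63240$ ($q = 155 \cdot 408 = 63240$)
$q - j = 63240 - \frac{14713}{88} = \frac{5550407}{88}$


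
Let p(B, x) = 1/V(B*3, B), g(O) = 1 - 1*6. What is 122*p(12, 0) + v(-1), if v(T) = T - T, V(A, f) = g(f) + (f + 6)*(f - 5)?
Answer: 122/121 ≈ 1.0083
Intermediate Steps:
g(O) = -5 (g(O) = 1 - 6 = -5)
V(A, f) = -5 + (-5 + f)*(6 + f) (V(A, f) = -5 + (f + 6)*(f - 5) = -5 + (6 + f)*(-5 + f) = -5 + (-5 + f)*(6 + f))
p(B, x) = 1/(-35 + B + B²)
v(T) = 0
122*p(12, 0) + v(-1) = 122/(-35 + 12 + 12²) + 0 = 122/(-35 + 12 + 144) + 0 = 122/121 + 0 = 122/121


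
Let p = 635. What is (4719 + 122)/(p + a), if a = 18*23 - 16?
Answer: 4841/1033 ≈ 4.6863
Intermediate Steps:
a = 398 (a = 414 - 16 = 398)
(4719 + 122)/(p + a) = (4719 + 122)/(635 + 398) = 4841/1033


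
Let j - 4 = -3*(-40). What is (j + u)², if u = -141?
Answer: 289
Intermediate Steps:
j = 124 (j = 4 - 3*(-40) = 4 + 120 = 124)
(j + u)² = (124 - 141)² = (-17)² = 289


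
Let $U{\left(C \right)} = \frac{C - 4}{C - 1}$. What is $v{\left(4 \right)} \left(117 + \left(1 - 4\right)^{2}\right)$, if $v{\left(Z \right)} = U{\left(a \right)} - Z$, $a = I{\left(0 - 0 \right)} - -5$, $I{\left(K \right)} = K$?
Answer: $- \frac{945}{2} \approx -472.5$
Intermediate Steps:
$a = 5$ ($a = \left(0 - 0\right) - -5 = \left(0 + 0\right) + 5 = 0 + 5 = 5$)
$U{\left(C \right)} = \frac{-4 + C}{-1 + C}$
$v{\left(Z \right)} = \frac{1}{4} - Z$ ($v{\left(Z \right)} = \frac{-4 + 5}{-1 + 5} - Z = \frac{1}{4} \cdot 1 - Z = \frac{1}{4} - Z$)
$v{\left(4 \right)} \left(117 + \left(1 - 4\right)^{2}\right) = \left(\frac{1}{4} - 4\right) \left(117 + \left(1 - 4\right)^{2}\right) = \left(\frac{1}{4} - 4\right) \left(117 + \left(-3\right)^{2}\right) = - \frac{15 \left(117 + 9\right)}{4} = \left(- \frac{15}{4}\right) 126 = - \frac{945}{2}$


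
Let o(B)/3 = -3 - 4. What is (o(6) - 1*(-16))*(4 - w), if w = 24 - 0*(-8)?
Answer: 100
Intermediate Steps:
o(B) = -21 (o(B) = 3*(-3 - 4) = 3*(-7) = -21)
w = 24 (w = 24 - 1*0 = 24 + 0 = 24)
(o(6) - 1*(-16))*(4 - w) = (-21 - 1*(-16))*(4 - 1*24) = (-21 + 16)*(4 - 24) = -5*(-20) = 100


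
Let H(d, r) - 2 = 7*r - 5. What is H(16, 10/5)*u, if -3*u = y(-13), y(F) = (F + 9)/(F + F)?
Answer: -22/39 ≈ -0.56410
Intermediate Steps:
H(d, r) = -3 + 7*r (H(d, r) = 2 + (7*r - 5) = 2 + (-5 + 7*r) = -3 + 7*r)
y(F) = (9 + F)/(2*F) (y(F) = (9 + F)/((2*F)) = (9 + F)*(1/(2*F)) = (9 + F)/(2*F))
u = -2/39 (u = -(9 - 13)/(6*(-13)) = -(-1)*(-4)/(6*13) = -⅓*2/13 = -2/39 ≈ -0.051282)
H(16, 10/5)*u = (-3 + 7*(10/5))*(-2/39) = (-3 + 7*(10*(⅕)))*(-2/39) = (-3 + 7*2)*(-2/39) = (-3 + 14)*(-2/39) = 11*(-2/39) = -22/39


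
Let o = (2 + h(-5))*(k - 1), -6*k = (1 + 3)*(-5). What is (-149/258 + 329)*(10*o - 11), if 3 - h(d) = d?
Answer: 56516911/774 ≈ 73019.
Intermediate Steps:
h(d) = 3 - d
k = 10/3 (k = -(1 + 3)*(-5)/6 = -2*(-5)/3 = -⅙*(-20) = 10/3 ≈ 3.3333)
o = 70/3 (o = (2 + (3 - 1*(-5)))*(10/3 - 1) = (2 + (3 + 5))*(7/3) = (2 + 8)*(7/3) = 10*(7/3) = 70/3 ≈ 23.333)
(-149/258 + 329)*(10*o - 11) = (-149/258 + 329)*(10*(70/3) - 11) = (-149*1/258 + 329)*(700/3 - 11) = (-149/258 + 329)*(667/3) = (84733/258)*(667/3) = 56516911/774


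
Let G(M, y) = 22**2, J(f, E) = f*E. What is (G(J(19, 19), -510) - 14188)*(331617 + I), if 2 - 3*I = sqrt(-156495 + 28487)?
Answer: -4544488504 + 9136*I*sqrt(32002) ≈ -4.5445e+9 + 1.6343e+6*I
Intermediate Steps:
J(f, E) = E*f
G(M, y) = 484
I = 2/3 - 2*I*sqrt(32002)/3 (I = 2/3 - sqrt(-156495 + 28487)/3 = 2/3 - 2*I*sqrt(32002)/3 ≈ 0.66667 - 119.26*I)
(G(J(19, 19), -510) - 14188)*(331617 + I) = (484 - 14188)*(331617 + (2/3 - 2*I*sqrt(32002)/3)) = -13704*(994853/3 - 2*I*sqrt(32002)/3) = -4544488504 + 9136*I*sqrt(32002)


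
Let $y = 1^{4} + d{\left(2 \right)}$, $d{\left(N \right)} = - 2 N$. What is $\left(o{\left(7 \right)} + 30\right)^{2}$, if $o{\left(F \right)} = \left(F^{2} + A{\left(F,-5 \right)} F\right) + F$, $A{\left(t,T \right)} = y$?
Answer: $4225$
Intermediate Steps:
$y = -3$ ($y = 1^{4} - 4 = 1 - 4 = -3$)
$A{\left(t,T \right)} = -3$
$o{\left(F \right)} = F^{2} - 2 F$ ($o{\left(F \right)} = \left(F^{2} - 3 F\right) + F = F^{2} - 2 F$)
$\left(o{\left(7 \right)} + 30\right)^{2} = \left(7 \left(-2 + 7\right) + 30\right)^{2} = \left(7 \cdot 5 + 30\right)^{2} = \left(35 + 30\right)^{2} = 65^{2} = 4225$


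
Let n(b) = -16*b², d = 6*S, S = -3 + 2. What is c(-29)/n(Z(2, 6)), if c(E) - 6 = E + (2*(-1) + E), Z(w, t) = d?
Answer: 3/32 ≈ 0.093750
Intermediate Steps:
S = -1
d = -6 (d = 6*(-1) = -6)
Z(w, t) = -6
c(E) = 4 + 2*E (c(E) = 6 + (E + (2*(-1) + E)) = 6 + (E + (-2 + E)) = 6 + (-2 + 2*E) = 4 + 2*E)
c(-29)/n(Z(2, 6)) = (4 + 2*(-29))/((-16*(-6)²)) = (4 - 58)/((-16*36)) = -54/(-576) = -54*(-1/576) = 3/32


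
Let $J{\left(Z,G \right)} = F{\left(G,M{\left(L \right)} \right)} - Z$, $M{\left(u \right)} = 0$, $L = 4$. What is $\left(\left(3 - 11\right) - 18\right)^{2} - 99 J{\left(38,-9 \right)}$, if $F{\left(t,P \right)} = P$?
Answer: $4438$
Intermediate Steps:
$J{\left(Z,G \right)} = - Z$ ($J{\left(Z,G \right)} = 0 - Z = - Z$)
$\left(\left(3 - 11\right) - 18\right)^{2} - 99 J{\left(38,-9 \right)} = \left(\left(3 - 11\right) - 18\right)^{2} - 99 \left(\left(-1\right) 38\right) = \left(\left(3 - 11\right) - 18\right)^{2} - -3762 = \left(-8 - 18\right)^{2} + 3762 = \left(-26\right)^{2} + 3762 = 676 + 3762 = 4438$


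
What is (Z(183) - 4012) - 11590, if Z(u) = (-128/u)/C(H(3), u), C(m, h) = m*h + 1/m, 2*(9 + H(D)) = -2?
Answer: -52252391686/3349083 ≈ -15602.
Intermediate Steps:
H(D) = -10 (H(D) = -9 + (½)*(-2) = -9 - 1 = -10)
C(m, h) = 1/m + h*m (C(m, h) = h*m + 1/m = 1/m + h*m)
Z(u) = -128/(u*(-⅒ - 10*u)) (Z(u) = (-128/u)/(1/(-10) + u*(-10)) = (-128/u)/(-⅒ - 10*u) = -128/(u*(-⅒ - 10*u)))
(Z(183) - 4012) - 11590 = (1280/(183*(1 + 100*183)) - 4012) - 11590 = (1280*(1/183)/(1 + 18300) - 4012) - 11590 = (1280*(1/183)/18301 - 4012) - 11590 = (1280*(1/183)*(1/18301) - 4012) - 11590 = (1280/3349083 - 4012) - 11590 = -13436519716/3349083 - 11590 = -52252391686/3349083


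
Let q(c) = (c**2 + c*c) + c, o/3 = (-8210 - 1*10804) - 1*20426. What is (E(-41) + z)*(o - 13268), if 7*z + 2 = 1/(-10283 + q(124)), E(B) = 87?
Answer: -1644843683776/144151 ≈ -1.1411e+7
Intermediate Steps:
o = -118320 (o = 3*((-8210 - 1*10804) - 1*20426) = 3*((-8210 - 10804) - 20426) = 3*(-19014 - 20426) = 3*(-39440) = -118320)
q(c) = c + 2*c**2 (q(c) = (c**2 + c**2) + c = 2*c**2 + c = c + 2*c**2)
z = -41185/144151 (z = -2/7 + 1/(7*(-10283 + 124*(1 + 2*124))) = -2/7 + 1/(7*(-10283 + 124*(1 + 248))) = -2/7 + 1/(7*(-10283 + 124*249)) = -2/7 + 1/(7*(-10283 + 30876)) = -2/7 + (1/7)/20593 = -2/7 + (1/7)*(1/20593) = -2/7 + 1/144151 = -41185/144151 ≈ -0.28571)
(E(-41) + z)*(o - 13268) = (87 - 41185/144151)*(-118320 - 13268) = (12499952/144151)*(-131588) = -1644843683776/144151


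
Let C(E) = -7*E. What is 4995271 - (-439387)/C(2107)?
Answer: 73674812592/14749 ≈ 4.9952e+6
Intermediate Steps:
4995271 - (-439387)/C(2107) = 4995271 - (-439387)/((-7*2107)) = 4995271 - (-439387)/(-14749) = 4995271 - (-439387)*(-1)/14749 = 4995271 - 1*439387/14749 = 4995271 - 439387/14749 = 73674812592/14749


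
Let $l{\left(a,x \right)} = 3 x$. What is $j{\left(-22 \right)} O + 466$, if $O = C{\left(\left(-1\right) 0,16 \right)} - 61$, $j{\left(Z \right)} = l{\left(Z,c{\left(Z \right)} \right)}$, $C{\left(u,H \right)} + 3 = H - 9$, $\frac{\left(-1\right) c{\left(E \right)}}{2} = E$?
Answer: $-7058$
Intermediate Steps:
$c{\left(E \right)} = - 2 E$
$C{\left(u,H \right)} = -12 + H$ ($C{\left(u,H \right)} = -3 + \left(H - 9\right) = -3 + \left(-9 + H\right) = -12 + H$)
$j{\left(Z \right)} = - 6 Z$ ($j{\left(Z \right)} = 3 \left(- 2 Z\right) = - 6 Z$)
$O = -57$ ($O = \left(-12 + 16\right) - 61 = 4 - 61 = -57$)
$j{\left(-22 \right)} O + 466 = \left(-6\right) \left(-22\right) \left(-57\right) + 466 = 132 \left(-57\right) + 466 = -7524 + 466 = -7058$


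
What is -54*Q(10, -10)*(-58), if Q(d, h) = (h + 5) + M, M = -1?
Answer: -18792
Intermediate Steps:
Q(d, h) = 4 + h (Q(d, h) = (h + 5) - 1 = (5 + h) - 1 = 4 + h)
-54*Q(10, -10)*(-58) = -54*(4 - 10)*(-58) = -54*(-6)*(-58) = 324*(-58) = -18792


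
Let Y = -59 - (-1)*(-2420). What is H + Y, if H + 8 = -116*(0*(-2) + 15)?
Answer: -4227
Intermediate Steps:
Y = -2479 (Y = -59 - 1*2420 = -59 - 2420 = -2479)
H = -1748 (H = -8 - 116*(0*(-2) + 15) = -8 - 116*(0 + 15) = -8 - 116*15 = -8 - 1740 = -1748)
H + Y = -1748 - 2479 = -4227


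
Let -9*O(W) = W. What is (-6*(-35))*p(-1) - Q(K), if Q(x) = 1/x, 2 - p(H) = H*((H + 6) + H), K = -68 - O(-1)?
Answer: 772389/613 ≈ 1260.0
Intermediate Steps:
O(W) = -W/9
K = -613/9 (K = -68 - (-1)*(-1)/9 = -68 - 1*⅑ = -68 - ⅑ = -613/9 ≈ -68.111)
p(H) = 2 - H*(6 + 2*H) (p(H) = 2 - H*((H + 6) + H) = 2 - H*((6 + H) + H) = 2 - H*(6 + 2*H))
(-6*(-35))*p(-1) - Q(K) = (-6*(-35))*(2 - 6*(-1) - 2*(-1)²) - 1/(-613/9) = 210*(2 + 6 - 2*1) - 1*(-9/613) = 210*(2 + 6 - 2) + 9/613 = 210*6 + 9/613 = 1260 + 9/613 = 772389/613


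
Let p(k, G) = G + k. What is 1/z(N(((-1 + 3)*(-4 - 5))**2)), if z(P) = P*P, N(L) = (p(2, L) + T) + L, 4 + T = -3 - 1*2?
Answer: 1/410881 ≈ 2.4338e-6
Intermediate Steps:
T = -9 (T = -4 + (-3 - 1*2) = -4 + (-3 - 2) = -4 - 5 = -9)
N(L) = -7 + 2*L (N(L) = ((L + 2) - 9) + L = ((2 + L) - 9) + L = (-7 + L) + L = -7 + 2*L)
z(P) = P**2
1/z(N(((-1 + 3)*(-4 - 5))**2)) = 1/((-7 + 2*((-1 + 3)*(-4 - 5))**2)**2) = 1/((-7 + 2*(2*(-9))**2)**2) = 1/((-7 + 2*(-18)**2)**2) = 1/((-7 + 2*324)**2) = 1/((-7 + 648)**2) = 1/(641**2) = 1/410881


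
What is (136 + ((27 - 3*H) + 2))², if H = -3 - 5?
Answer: 35721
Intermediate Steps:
H = -8
(136 + ((27 - 3*H) + 2))² = (136 + ((27 - 3*(-8)) + 2))² = (136 + ((27 + 24) + 2))² = (136 + (51 + 2))² = (136 + 53)² = 189² = 35721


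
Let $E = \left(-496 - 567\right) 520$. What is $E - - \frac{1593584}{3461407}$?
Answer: $- \frac{1913325739736}{3461407} \approx -5.5276 \cdot 10^{5}$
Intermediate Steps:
$E = -552760$ ($E = \left(-1063\right) 520 = -552760$)
$E - - \frac{1593584}{3461407} = -552760 - - \frac{1593584}{3461407} = -552760 + \frac{1593584}{3461407} = - \frac{1913325739736}{3461407}$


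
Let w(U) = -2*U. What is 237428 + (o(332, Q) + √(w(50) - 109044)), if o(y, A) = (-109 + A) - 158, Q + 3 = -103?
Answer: 237055 + 2*I*√27286 ≈ 2.3706e+5 + 330.37*I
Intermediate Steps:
Q = -106 (Q = -3 - 103 = -106)
o(y, A) = -267 + A
237428 + (o(332, Q) + √(w(50) - 109044)) = 237428 + ((-267 - 106) + √(-2*50 - 109044)) = 237428 + (-373 + √(-100 - 109044)) = 237428 + (-373 + √(-109144)) = 237428 + (-373 + 2*I*√27286) = 237055 + 2*I*√27286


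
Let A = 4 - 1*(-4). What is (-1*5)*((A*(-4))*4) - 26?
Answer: 614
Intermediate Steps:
A = 8 (A = 4 + 4 = 8)
(-1*5)*((A*(-4))*4) - 26 = (-1*5)*((8*(-4))*4) - 26 = -(-160)*4 - 26 = -5*(-128) - 26 = 640 - 26 = 614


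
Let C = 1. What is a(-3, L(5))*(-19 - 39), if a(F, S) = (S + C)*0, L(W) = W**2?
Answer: 0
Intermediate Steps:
a(F, S) = 0 (a(F, S) = (S + 1)*0 = (1 + S)*0 = 0)
a(-3, L(5))*(-19 - 39) = 0*(-19 - 39) = 0*(-58) = 0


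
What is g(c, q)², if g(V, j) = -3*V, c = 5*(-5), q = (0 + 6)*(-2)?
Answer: 5625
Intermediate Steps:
q = -12 (q = 6*(-2) = -12)
c = -25
g(c, q)² = (-3*(-25))² = 75² = 5625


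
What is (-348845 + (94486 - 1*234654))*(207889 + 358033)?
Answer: -276743214986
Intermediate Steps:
(-348845 + (94486 - 1*234654))*(207889 + 358033) = (-348845 + (94486 - 234654))*565922 = (-348845 - 140168)*565922 = -489013*565922 = -276743214986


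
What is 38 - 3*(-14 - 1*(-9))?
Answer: 53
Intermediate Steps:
38 - 3*(-14 - 1*(-9)) = 38 - 3*(-14 + 9) = 38 - 3*(-5) = 38 + 15 = 53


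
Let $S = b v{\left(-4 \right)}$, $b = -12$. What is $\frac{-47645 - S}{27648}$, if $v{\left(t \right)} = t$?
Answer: $- \frac{47693}{27648} \approx -1.725$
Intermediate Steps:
$S = 48$ ($S = \left(-12\right) \left(-4\right) = 48$)
$\frac{-47645 - S}{27648} = \frac{-47645 - 48}{27648} = \left(-47645 - 48\right) \frac{1}{27648} = \left(-47693\right) \frac{1}{27648} = - \frac{47693}{27648}$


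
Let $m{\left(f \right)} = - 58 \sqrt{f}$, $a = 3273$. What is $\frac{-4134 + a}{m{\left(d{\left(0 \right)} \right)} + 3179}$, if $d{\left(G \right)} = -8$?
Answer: $- \frac{912373}{3377651} - \frac{33292 i \sqrt{2}}{3377651} \approx -0.27012 - 0.013939 i$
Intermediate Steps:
$\frac{-4134 + a}{m{\left(d{\left(0 \right)} \right)} + 3179} = \frac{-4134 + 3273}{- 58 \sqrt{-8} + 3179} = - \frac{861}{- 58 \cdot 2 i \sqrt{2} + 3179} = - \frac{861}{- 116 i \sqrt{2} + 3179} = - \frac{861}{3179 - 116 i \sqrt{2}}$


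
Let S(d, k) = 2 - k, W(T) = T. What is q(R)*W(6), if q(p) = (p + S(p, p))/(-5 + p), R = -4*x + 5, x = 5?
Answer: -⅗ ≈ -0.60000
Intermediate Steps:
R = -15 (R = -4*5 + 5 = -20 + 5 = -15)
q(p) = 2/(-5 + p) (q(p) = (p + (2 - p))/(-5 + p) = 2/(-5 + p))
q(R)*W(6) = (2/(-5 - 15))*6 = (2/(-20))*6 = (2*(-1/20))*6 = -⅒*6 = -⅗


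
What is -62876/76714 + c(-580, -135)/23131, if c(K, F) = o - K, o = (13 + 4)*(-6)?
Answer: -64441612/80657797 ≈ -0.79895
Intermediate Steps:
o = -102 (o = 17*(-6) = -102)
c(K, F) = -102 - K
-62876/76714 + c(-580, -135)/23131 = -62876/76714 + (-102 - 1*(-580))/23131 = -62876*1/76714 + (-102 + 580)*(1/23131) = -2858/3487 + 478*(1/23131) = -2858/3487 + 478/23131 = -64441612/80657797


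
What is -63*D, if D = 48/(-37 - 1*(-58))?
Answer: -144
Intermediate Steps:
D = 16/7 (D = 48/(-37 + 58) = 48/21 = 48*(1/21) = 16/7 ≈ 2.2857)
-63*D = -63*16/7 = -144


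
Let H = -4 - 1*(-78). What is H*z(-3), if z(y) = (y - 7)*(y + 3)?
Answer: 0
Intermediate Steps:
z(y) = (-7 + y)*(3 + y)
H = 74 (H = -4 + 78 = 74)
H*z(-3) = 74*(-21 + (-3)**2 - 4*(-3)) = 74*(-21 + 9 + 12) = 74*0 = 0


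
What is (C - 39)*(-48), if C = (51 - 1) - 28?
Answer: 816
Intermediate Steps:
C = 22 (C = 50 - 28 = 22)
(C - 39)*(-48) = (22 - 39)*(-48) = -17*(-48) = 816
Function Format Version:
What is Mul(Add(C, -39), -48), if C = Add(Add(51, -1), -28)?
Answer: 816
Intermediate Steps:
C = 22 (C = Add(50, -28) = 22)
Mul(Add(C, -39), -48) = Mul(Add(22, -39), -48) = Mul(-17, -48) = 816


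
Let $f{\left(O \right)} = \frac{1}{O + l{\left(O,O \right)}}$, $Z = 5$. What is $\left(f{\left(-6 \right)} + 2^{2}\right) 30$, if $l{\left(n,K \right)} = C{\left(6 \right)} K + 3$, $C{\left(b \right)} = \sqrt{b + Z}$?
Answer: $\frac{5170}{43} - \frac{20 \sqrt{11}}{43} \approx 118.69$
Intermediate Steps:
$C{\left(b \right)} = \sqrt{5 + b}$ ($C{\left(b \right)} = \sqrt{b + 5} = \sqrt{5 + b}$)
$l{\left(n,K \right)} = 3 + K \sqrt{11}$ ($l{\left(n,K \right)} = \sqrt{5 + 6} K + 3 = \sqrt{11} K + 3 = K \sqrt{11} + 3 = 3 + K \sqrt{11}$)
$f{\left(O \right)} = \frac{1}{3 + O + O \sqrt{11}}$ ($f{\left(O \right)} = \frac{1}{O + \left(3 + O \sqrt{11}\right)} = \frac{1}{3 + O + O \sqrt{11}}$)
$\left(f{\left(-6 \right)} + 2^{2}\right) 30 = \left(\frac{1}{3 - 6 - 6 \sqrt{11}} + 2^{2}\right) 30 = \left(\frac{1}{-3 - 6 \sqrt{11}} + 4\right) 30 = \left(4 + \frac{1}{-3 - 6 \sqrt{11}}\right) 30 = 120 + \frac{30}{-3 - 6 \sqrt{11}}$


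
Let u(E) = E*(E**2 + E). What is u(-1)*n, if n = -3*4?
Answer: 0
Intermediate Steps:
n = -12
u(E) = E*(E + E**2)
u(-1)*n = ((-1)**2*(1 - 1))*(-12) = (1*0)*(-12) = 0*(-12) = 0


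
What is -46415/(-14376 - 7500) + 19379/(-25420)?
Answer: 94491787/69510990 ≈ 1.3594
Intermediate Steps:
-46415/(-14376 - 7500) + 19379/(-25420) = -46415/(-21876) + 19379*(-1/25420) = -46415*(-1/21876) - 19379/25420 = 46415/21876 - 19379/25420 = 94491787/69510990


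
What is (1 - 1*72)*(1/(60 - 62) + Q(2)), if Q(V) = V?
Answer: -213/2 ≈ -106.50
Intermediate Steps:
(1 - 1*72)*(1/(60 - 62) + Q(2)) = (1 - 1*72)*(1/(60 - 62) + 2) = (1 - 72)*(1/(-2) + 2) = -71*(-½ + 2) = -71*3/2 = -213/2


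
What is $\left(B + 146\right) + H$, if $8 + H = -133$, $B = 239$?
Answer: $244$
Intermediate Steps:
$H = -141$ ($H = -8 - 133 = -141$)
$\left(B + 146\right) + H = \left(239 + 146\right) - 141 = 385 - 141 = 244$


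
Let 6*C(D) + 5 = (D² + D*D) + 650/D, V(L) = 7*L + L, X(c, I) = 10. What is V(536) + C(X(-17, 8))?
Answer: 12994/3 ≈ 4331.3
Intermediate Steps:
V(L) = 8*L
C(D) = -⅚ + D²/3 + 325/(3*D) (C(D) = -⅚ + ((D² + D*D) + 650/D)/6 = -⅚ + ((D² + D²) + 650/D)/6 = -⅚ + (2*D² + 650/D)/6 = -⅚ + (D²/3 + 325/(3*D)) = -⅚ + D²/3 + 325/(3*D))
V(536) + C(X(-17, 8)) = 8*536 + (⅙)*(650 + 10*(-5 + 2*10²))/10 = 4288 + (⅙)*(⅒)*(650 + 10*(-5 + 2*100)) = 4288 + (⅙)*(⅒)*(650 + 10*(-5 + 200)) = 4288 + (⅙)*(⅒)*(650 + 10*195) = 4288 + (⅙)*(⅒)*(650 + 1950) = 4288 + (⅙)*(⅒)*2600 = 4288 + 130/3 = 12994/3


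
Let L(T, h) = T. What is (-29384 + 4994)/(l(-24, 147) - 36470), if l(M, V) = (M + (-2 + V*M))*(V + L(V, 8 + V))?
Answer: 12195/540673 ≈ 0.022555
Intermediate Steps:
l(M, V) = 2*V*(-2 + M + M*V) (l(M, V) = (M + (-2 + V*M))*(V + V) = (M + (-2 + M*V))*(2*V) = (-2 + M + M*V)*(2*V) = 2*V*(-2 + M + M*V))
(-29384 + 4994)/(l(-24, 147) - 36470) = (-29384 + 4994)/(2*147*(-2 - 24 - 24*147) - 36470) = -24390/(2*147*(-2 - 24 - 3528) - 36470) = -24390/(2*147*(-3554) - 36470) = -24390/(-1044876 - 36470) = -24390/(-1081346) = -24390*(-1/1081346) = 12195/540673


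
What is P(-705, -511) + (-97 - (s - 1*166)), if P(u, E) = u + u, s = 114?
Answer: -1455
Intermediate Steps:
P(u, E) = 2*u
P(-705, -511) + (-97 - (s - 1*166)) = 2*(-705) + (-97 - (114 - 1*166)) = -1410 + (-97 - (114 - 166)) = -1410 + (-97 - 1*(-52)) = -1410 + (-97 + 52) = -1410 - 45 = -1455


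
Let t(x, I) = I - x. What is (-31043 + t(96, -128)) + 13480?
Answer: -17787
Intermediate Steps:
(-31043 + t(96, -128)) + 13480 = (-31043 + (-128 - 1*96)) + 13480 = (-31043 + (-128 - 96)) + 13480 = (-31043 - 224) + 13480 = -31267 + 13480 = -17787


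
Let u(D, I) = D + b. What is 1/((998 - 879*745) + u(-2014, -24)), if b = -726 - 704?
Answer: -1/657301 ≈ -1.5214e-6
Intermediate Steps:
b = -1430
u(D, I) = -1430 + D (u(D, I) = D - 1430 = -1430 + D)
1/((998 - 879*745) + u(-2014, -24)) = 1/((998 - 879*745) + (-1430 - 2014)) = 1/((998 - 654855) - 3444) = 1/(-653857 - 3444) = 1/(-657301) = -1/657301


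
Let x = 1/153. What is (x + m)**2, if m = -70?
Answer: 114682681/23409 ≈ 4899.1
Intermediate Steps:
x = 1/153 ≈ 0.0065359
(x + m)**2 = (1/153 - 70)**2 = (-10709/153)**2 = 114682681/23409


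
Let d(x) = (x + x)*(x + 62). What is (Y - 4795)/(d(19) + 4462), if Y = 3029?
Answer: -883/3770 ≈ -0.23422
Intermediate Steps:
d(x) = 2*x*(62 + x) (d(x) = (2*x)*(62 + x) = 2*x*(62 + x))
(Y - 4795)/(d(19) + 4462) = (3029 - 4795)/(2*19*(62 + 19) + 4462) = -1766/(2*19*81 + 4462) = -1766/(3078 + 4462) = -1766/7540 = -1766*1/7540 = -883/3770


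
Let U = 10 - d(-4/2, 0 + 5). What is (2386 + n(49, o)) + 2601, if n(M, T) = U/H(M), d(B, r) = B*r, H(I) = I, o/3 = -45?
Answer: 244383/49 ≈ 4987.4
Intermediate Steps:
o = -135 (o = 3*(-45) = -135)
U = 20 (U = 10 - (-4/2)*(0 + 5) = 10 - (-4*1/2)*5 = 10 - (-2)*5 = 10 - 1*(-10) = 10 + 10 = 20)
n(M, T) = 20/M
(2386 + n(49, o)) + 2601 = (2386 + 20/49) + 2601 = 116934/49 + 2601 = 244383/49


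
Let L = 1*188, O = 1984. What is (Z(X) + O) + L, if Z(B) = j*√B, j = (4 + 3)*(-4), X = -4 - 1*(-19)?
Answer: 2172 - 28*√15 ≈ 2063.6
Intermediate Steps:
X = 15 (X = -4 + 19 = 15)
j = -28 (j = 7*(-4) = -28)
L = 188
Z(B) = -28*√B
(Z(X) + O) + L = (-28*√15 + 1984) + 188 = (1984 - 28*√15) + 188 = 2172 - 28*√15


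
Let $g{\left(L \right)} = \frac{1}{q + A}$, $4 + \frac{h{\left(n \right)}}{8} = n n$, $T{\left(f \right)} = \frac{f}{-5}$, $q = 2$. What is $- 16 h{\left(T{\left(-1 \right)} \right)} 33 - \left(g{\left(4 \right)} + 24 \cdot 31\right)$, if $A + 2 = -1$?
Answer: $\frac{399601}{25} \approx 15984.0$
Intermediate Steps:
$A = -3$ ($A = -2 - 1 = -3$)
$T{\left(f \right)} = - \frac{f}{5}$ ($T{\left(f \right)} = f \left(- \frac{1}{5}\right) = - \frac{f}{5}$)
$h{\left(n \right)} = -32 + 8 n^{2}$ ($h{\left(n \right)} = -32 + 8 n n = -32 + 8 n^{2}$)
$g{\left(L \right)} = -1$ ($g{\left(L \right)} = \frac{1}{2 - 3} = \frac{1}{-1} = -1$)
$- 16 h{\left(T{\left(-1 \right)} \right)} 33 - \left(g{\left(4 \right)} + 24 \cdot 31\right) = - 16 \left(-32 + 8 \left(\left(- \frac{1}{5}\right) \left(-1\right)\right)^{2}\right) 33 - \left(-1 + 24 \cdot 31\right) = - 16 \left(-32 + \frac{8}{25}\right) 33 - \left(-1 + 744\right) = - 16 \left(-32 + 8 \cdot \frac{1}{25}\right) 33 - 743 = - 16 \left(-32 + \frac{8}{25}\right) 33 - 743 = \left(-16\right) \left(- \frac{792}{25}\right) 33 - 743 = \frac{12672}{25} \cdot 33 - 743 = \frac{418176}{25} - 743 = \frac{399601}{25}$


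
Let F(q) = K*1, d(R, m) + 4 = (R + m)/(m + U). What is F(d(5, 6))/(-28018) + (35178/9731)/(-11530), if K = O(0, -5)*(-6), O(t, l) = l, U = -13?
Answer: -1087892526/785893902935 ≈ -0.0013843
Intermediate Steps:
K = 30 (K = -5*(-6) = 30)
d(R, m) = -4 + (R + m)/(-13 + m) (d(R, m) = -4 + (R + m)/(m - 13) = -4 + (R + m)/(-13 + m))
F(q) = 30 (F(q) = 30*1 = 30)
F(d(5, 6))/(-28018) + (35178/9731)/(-11530) = 30/(-28018) + (35178/9731)/(-11530) = 30*(-1/28018) + (35178*(1/9731))*(-1/11530) = -15/14009 + (35178/9731)*(-1/11530) = -15/14009 - 17589/56099215 = -1087892526/785893902935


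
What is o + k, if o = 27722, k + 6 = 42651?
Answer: 70367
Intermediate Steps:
k = 42645 (k = -6 + 42651 = 42645)
o + k = 27722 + 42645 = 70367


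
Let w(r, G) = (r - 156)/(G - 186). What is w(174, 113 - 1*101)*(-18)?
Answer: 54/29 ≈ 1.8621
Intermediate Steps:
w(r, G) = (-156 + r)/(-186 + G)
w(174, 113 - 1*101)*(-18) = ((-156 + 174)/(-186 + (113 - 1*101)))*(-18) = (18/(-186 + (113 - 101)))*(-18) = (18/(-186 + 12))*(-18) = (18/(-174))*(-18) = -1/174*18*(-18) = -3/29*(-18) = 54/29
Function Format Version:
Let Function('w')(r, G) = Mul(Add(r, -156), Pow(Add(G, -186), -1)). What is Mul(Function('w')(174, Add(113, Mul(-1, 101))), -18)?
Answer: Rational(54, 29) ≈ 1.8621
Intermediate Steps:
Function('w')(r, G) = Mul(Pow(Add(-186, G), -1), Add(-156, r)) (Function('w')(r, G) = Mul(Add(-156, r), Pow(Add(-186, G), -1)) = Mul(Pow(Add(-186, G), -1), Add(-156, r)))
Mul(Function('w')(174, Add(113, Mul(-1, 101))), -18) = Mul(Mul(Pow(Add(-186, Add(113, Mul(-1, 101))), -1), Add(-156, 174)), -18) = Mul(Mul(Pow(Add(-186, Add(113, -101)), -1), 18), -18) = Mul(Mul(Pow(Add(-186, 12), -1), 18), -18) = Mul(Mul(Pow(-174, -1), 18), -18) = Mul(Mul(Rational(-1, 174), 18), -18) = Mul(Rational(-3, 29), -18) = Rational(54, 29)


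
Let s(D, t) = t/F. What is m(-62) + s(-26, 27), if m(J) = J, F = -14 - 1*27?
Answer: -2569/41 ≈ -62.659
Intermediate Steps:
F = -41 (F = -14 - 27 = -41)
s(D, t) = -t/41 (s(D, t) = t/(-41) = t*(-1/41) = -t/41)
m(-62) + s(-26, 27) = -62 - 1/41*27 = -62 - 27/41 = -2569/41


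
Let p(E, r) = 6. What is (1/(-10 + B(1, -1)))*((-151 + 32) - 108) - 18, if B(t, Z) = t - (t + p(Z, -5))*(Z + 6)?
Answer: -565/44 ≈ -12.841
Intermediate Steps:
B(t, Z) = t - (6 + Z)*(6 + t) (B(t, Z) = t - (t + 6)*(Z + 6) = t - (6 + t)*(6 + Z) = t - (6 + Z)*(6 + t))
(1/(-10 + B(1, -1)))*((-151 + 32) - 108) - 18 = (1/(-10 + (-36 - 6*(-1) - 5*1 - 1*(-1)*1)))*((-151 + 32) - 108) - 18 = (1/(-10 + (-36 + 6 - 5 + 1)))*(-119 - 108) - 18 = (1/(-10 - 34))*(-227) - 18 = (1/(-44))*(-227) - 18 = (1*(-1/44))*(-227) - 18 = -1/44*(-227) - 18 = 227/44 - 18 = -565/44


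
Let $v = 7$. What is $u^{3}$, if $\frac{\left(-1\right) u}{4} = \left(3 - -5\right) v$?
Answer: $-11239424$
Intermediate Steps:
$u = -224$ ($u = - 4 \left(3 - -5\right) 7 = - 4 \left(3 + 5\right) 7 = - 4 \cdot 8 \cdot 7 = \left(-4\right) 56 = -224$)
$u^{3} = \left(-224\right)^{3} = -11239424$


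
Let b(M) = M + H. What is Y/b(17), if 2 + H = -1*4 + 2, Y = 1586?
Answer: 122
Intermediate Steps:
H = -4 (H = -2 + (-1*4 + 2) = -2 + (-4 + 2) = -2 - 2 = -4)
b(M) = -4 + M (b(M) = M - 4 = -4 + M)
Y/b(17) = 1586/(-4 + 17) = 1586/13 = 1586*(1/13) = 122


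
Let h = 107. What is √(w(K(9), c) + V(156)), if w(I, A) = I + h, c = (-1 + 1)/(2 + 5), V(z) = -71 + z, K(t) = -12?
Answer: 6*√5 ≈ 13.416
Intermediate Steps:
c = 0 (c = 0/7 = (⅐)*0 = 0)
w(I, A) = 107 + I (w(I, A) = I + 107 = 107 + I)
√(w(K(9), c) + V(156)) = √((107 - 12) + (-71 + 156)) = √(95 + 85) = √180 = 6*√5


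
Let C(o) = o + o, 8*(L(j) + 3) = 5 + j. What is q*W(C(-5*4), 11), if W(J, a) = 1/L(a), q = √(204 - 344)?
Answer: -2*I*√35 ≈ -11.832*I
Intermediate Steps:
L(j) = -19/8 + j/8 (L(j) = -3 + (5 + j)/8 = -3 + (5/8 + j/8) = -19/8 + j/8)
C(o) = 2*o
q = 2*I*√35 (q = √(-140) = 2*I*√35 ≈ 11.832*I)
W(J, a) = 1/(-19/8 + a/8)
q*W(C(-5*4), 11) = (2*I*√35)*(8/(-19 + 11)) = (2*I*√35)*(8/(-8)) = (2*I*√35)*(8*(-⅛)) = (2*I*√35)*(-1) = -2*I*√35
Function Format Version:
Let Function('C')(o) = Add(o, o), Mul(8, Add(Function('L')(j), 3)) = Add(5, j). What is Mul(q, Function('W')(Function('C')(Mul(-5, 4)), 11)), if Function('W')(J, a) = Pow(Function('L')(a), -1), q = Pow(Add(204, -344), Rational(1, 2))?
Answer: Mul(-2, I, Pow(35, Rational(1, 2))) ≈ Mul(-11.832, I)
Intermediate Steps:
Function('L')(j) = Add(Rational(-19, 8), Mul(Rational(1, 8), j)) (Function('L')(j) = Add(-3, Mul(Rational(1, 8), Add(5, j))) = Add(-3, Add(Rational(5, 8), Mul(Rational(1, 8), j))) = Add(Rational(-19, 8), Mul(Rational(1, 8), j)))
Function('C')(o) = Mul(2, o)
q = Mul(2, I, Pow(35, Rational(1, 2))) (q = Pow(-140, Rational(1, 2)) = Mul(2, I, Pow(35, Rational(1, 2))) ≈ Mul(11.832, I))
Function('W')(J, a) = Pow(Add(Rational(-19, 8), Mul(Rational(1, 8), a)), -1)
Mul(q, Function('W')(Function('C')(Mul(-5, 4)), 11)) = Mul(Mul(2, I, Pow(35, Rational(1, 2))), Mul(8, Pow(Add(-19, 11), -1))) = Mul(Mul(2, I, Pow(35, Rational(1, 2))), Mul(8, Pow(-8, -1))) = Mul(Mul(2, I, Pow(35, Rational(1, 2))), Mul(8, Rational(-1, 8))) = Mul(Mul(2, I, Pow(35, Rational(1, 2))), -1) = Mul(-2, I, Pow(35, Rational(1, 2)))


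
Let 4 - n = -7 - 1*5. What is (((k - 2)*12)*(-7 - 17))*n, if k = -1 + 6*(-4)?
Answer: 124416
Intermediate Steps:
n = 16 (n = 4 - (-7 - 1*5) = 4 - (-7 - 5) = 4 - 1*(-12) = 4 + 12 = 16)
k = -25 (k = -1 - 24 = -25)
(((k - 2)*12)*(-7 - 17))*n = (((-25 - 2)*12)*(-7 - 17))*16 = (-27*12*(-24))*16 = -324*(-24)*16 = 7776*16 = 124416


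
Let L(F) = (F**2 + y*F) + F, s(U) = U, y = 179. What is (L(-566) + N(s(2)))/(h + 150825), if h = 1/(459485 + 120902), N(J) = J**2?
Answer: 31700737940/21884217319 ≈ 1.4486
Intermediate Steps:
h = 1/580387 ≈ 1.7230e-6
L(F) = F**2 + 180*F (L(F) = (F**2 + 179*F) + F = F**2 + 180*F)
(L(-566) + N(s(2)))/(h + 150825) = (-566*(180 - 566) + 2**2)/(1/580387 + 150825) = (-566*(-386) + 4)/(87536869276/580387) = (218476 + 4)*(580387/87536869276) = 218480*(580387/87536869276) = 31700737940/21884217319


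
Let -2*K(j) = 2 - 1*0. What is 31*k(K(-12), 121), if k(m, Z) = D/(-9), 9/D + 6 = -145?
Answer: 31/151 ≈ 0.20530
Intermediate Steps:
K(j) = -1 (K(j) = -(2 - 1*0)/2 = -(2 + 0)/2 = -½*2 = -1)
D = -9/151 (D = 9/(-6 - 145) = 9/(-151) = 9*(-1/151) = -9/151 ≈ -0.059603)
k(m, Z) = 1/151 (k(m, Z) = -9/151/(-9) = -9/151*(-⅑) = 1/151)
31*k(K(-12), 121) = 31*(1/151) = 31/151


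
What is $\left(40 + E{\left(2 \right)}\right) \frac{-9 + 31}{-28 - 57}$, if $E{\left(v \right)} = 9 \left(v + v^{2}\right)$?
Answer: $- \frac{2068}{85} \approx -24.329$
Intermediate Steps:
$E{\left(v \right)} = 9 v + 9 v^{2}$
$\left(40 + E{\left(2 \right)}\right) \frac{-9 + 31}{-28 - 57} = \left(40 + 9 \cdot 2 \left(1 + 2\right)\right) \frac{-9 + 31}{-28 - 57} = \left(40 + 9 \cdot 2 \cdot 3\right) \frac{22}{-85} = \left(40 + 54\right) 22 \left(- \frac{1}{85}\right) = 94 \left(- \frac{22}{85}\right) = - \frac{2068}{85}$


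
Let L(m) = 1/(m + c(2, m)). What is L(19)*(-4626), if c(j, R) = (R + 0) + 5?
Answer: -4626/43 ≈ -107.58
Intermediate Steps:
c(j, R) = 5 + R (c(j, R) = R + 5 = 5 + R)
L(m) = 1/(5 + 2*m) (L(m) = 1/(m + (5 + m)) = 1/(5 + 2*m))
L(19)*(-4626) = -4626/(5 + 2*19) = -4626/(5 + 38) = -4626/43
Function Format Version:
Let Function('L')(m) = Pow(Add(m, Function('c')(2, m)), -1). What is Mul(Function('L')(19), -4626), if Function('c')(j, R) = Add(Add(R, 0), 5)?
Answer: Rational(-4626, 43) ≈ -107.58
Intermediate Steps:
Function('c')(j, R) = Add(5, R) (Function('c')(j, R) = Add(R, 5) = Add(5, R))
Function('L')(m) = Pow(Add(5, Mul(2, m)), -1) (Function('L')(m) = Pow(Add(m, Add(5, m)), -1) = Pow(Add(5, Mul(2, m)), -1))
Mul(Function('L')(19), -4626) = Mul(Pow(Add(5, Mul(2, 19)), -1), -4626) = Mul(Pow(Add(5, 38), -1), -4626) = Mul(Pow(43, -1), -4626) = Mul(Rational(1, 43), -4626) = Rational(-4626, 43)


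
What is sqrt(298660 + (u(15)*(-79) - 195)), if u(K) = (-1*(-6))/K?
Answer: sqrt(7460835)/5 ≈ 546.29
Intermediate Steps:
u(K) = 6/K
sqrt(298660 + (u(15)*(-79) - 195)) = sqrt(298660 + ((6/15)*(-79) - 195)) = sqrt(298660 + ((6*(1/15))*(-79) - 195)) = sqrt(298660 + ((2/5)*(-79) - 195)) = sqrt(298660 + (-158/5 - 195)) = sqrt(298660 - 1133/5) = sqrt(1492167/5) = sqrt(7460835)/5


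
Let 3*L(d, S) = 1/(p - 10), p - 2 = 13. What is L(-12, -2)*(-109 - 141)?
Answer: -50/3 ≈ -16.667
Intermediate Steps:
p = 15 (p = 2 + 13 = 15)
L(d, S) = 1/15 (L(d, S) = 1/(3*(15 - 10)) = (⅓)/5 = (⅓)*(⅕) = 1/15)
L(-12, -2)*(-109 - 141) = (-109 - 141)/15 = (1/15)*(-250) = -50/3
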